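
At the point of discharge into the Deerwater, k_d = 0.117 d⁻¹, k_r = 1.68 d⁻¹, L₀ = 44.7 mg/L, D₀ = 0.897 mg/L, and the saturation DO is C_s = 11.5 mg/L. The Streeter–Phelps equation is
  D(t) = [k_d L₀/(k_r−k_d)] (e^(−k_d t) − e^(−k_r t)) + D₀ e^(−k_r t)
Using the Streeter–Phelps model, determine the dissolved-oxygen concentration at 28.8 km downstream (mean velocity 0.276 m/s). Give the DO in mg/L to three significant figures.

Travel time t = x/v = 28.8 km / (0.276 m/s) = 28800 m / 0.276 m/s = 104300 s = 1.208 d.
k_d L₀/(k_r−k_d) = 0.117×44.7/(1.68−0.117) = 5.230/1.563 = 3.346 mg/L.
e^(−k_d t) = e^(−0.117×1.208) = 0.8682; e^(−k_r t) = e^(−1.68×1.208) = 0.1315.
D = 3.346 × (0.8682 − 0.1315) + 0.897 × 0.1315 = 2.465 + 0.1179 = 2.583 mg/L.
DO = C_s − D = 11.5 − 2.583 = 8.917 mg/L.

DO ≈ 8.92 mg/L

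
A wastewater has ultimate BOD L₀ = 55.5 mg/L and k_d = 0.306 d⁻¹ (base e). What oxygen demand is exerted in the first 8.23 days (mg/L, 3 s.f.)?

y_t = L₀(1 − e^(−k_d t)) = 55.5 × (1 − e^(−0.306×8.23))
= 55.5 × (1 − 0.08059) = 55.5 × 0.9194 = 51.03 mg/L.

y ≈ 51.0 mg/L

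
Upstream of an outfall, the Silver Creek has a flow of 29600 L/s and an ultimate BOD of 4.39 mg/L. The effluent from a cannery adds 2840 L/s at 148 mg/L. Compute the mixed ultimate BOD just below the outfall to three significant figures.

Flow-weighted mixing: C = (Q_r C_r + Q_w C_w)/(Q_r + Q_w)
= (29600×4.39 + 2840×148)/(29600 + 2840) = 550300/32440 = 16.96 mg/L.

17.0 mg/L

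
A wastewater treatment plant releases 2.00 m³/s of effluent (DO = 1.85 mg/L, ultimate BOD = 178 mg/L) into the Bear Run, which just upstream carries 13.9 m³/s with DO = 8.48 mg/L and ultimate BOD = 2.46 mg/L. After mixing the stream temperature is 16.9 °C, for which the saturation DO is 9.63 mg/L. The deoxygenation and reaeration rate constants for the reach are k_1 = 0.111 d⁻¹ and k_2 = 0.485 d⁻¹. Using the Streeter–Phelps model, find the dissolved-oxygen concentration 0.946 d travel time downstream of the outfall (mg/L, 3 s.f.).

Mixed DO = (13.9×8.48 + 2.00×1.85)/(13.9+2.00) = 121.6/15.90 = 7.646 mg/L.
Mixed L₀ = (13.9×2.46 + 2.00×178)/(15.90) = 390.2/15.90 = 24.54 mg/L.
Initial deficit D₀ = C_s − DO₀ = 9.63 − 7.646 = 1.984 mg/L.
D(0.946) = [0.111×24.54/(0.485−0.111)](e^(−0.111×0.946) − e^(−0.485×0.946)) + 1.984 e^(−0.485×0.946)
= 7.283 × (0.9003 − 0.6320) + 1.984 × 0.6320 = 3.208 mg/L.
DO = 9.63 − 3.208 = 6.422 mg/L.

DO ≈ 6.42 mg/L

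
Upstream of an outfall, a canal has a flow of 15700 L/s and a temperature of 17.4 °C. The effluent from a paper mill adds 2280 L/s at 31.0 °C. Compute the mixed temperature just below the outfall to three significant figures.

19.1 °C

Flow-weighted mixing: C = (Q_r C_r + Q_w C_w)/(Q_r + Q_w)
= (15700×17.4 + 2280×31.0)/(15700 + 2280) = 343900/17980 = 19.12 °C.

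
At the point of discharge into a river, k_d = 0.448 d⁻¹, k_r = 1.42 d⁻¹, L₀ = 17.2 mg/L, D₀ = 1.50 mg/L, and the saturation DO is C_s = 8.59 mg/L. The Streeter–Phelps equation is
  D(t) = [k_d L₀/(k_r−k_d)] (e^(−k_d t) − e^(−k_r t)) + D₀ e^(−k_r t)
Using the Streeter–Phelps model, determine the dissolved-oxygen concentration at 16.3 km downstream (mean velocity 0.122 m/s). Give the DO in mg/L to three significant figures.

Travel time t = x/v = 16.3 km / (0.122 m/s) = 16300 m / 0.122 m/s = 133600 s = 1.546 d.
k_d L₀/(k_r−k_d) = 0.448×17.2/(1.42−0.448) = 7.706/0.9720 = 7.928 mg/L.
e^(−k_d t) = e^(−0.448×1.546) = 0.5002; e^(−k_r t) = e^(−1.42×1.546) = 0.1113.
D = 7.928 × (0.5002 − 0.1113) + 1.50 × 0.1113 = 3.083 + 0.1669 = 3.250 mg/L.
DO = C_s − D = 8.59 − 3.250 = 5.340 mg/L.

DO ≈ 5.34 mg/L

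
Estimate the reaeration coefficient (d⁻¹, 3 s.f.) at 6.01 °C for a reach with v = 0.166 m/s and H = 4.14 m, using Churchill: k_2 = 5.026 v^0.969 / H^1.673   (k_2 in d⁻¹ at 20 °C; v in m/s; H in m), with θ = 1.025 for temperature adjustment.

k_2(20) = 5.026 × 0.166^0.969 / 4.14^1.673 = 5.026 × 0.1755 / 10.77 = 0.08190 d⁻¹.
k_2(6.01) = 0.08190 × 1.025^(6.01−20) = 0.08190 × 0.7079 = 0.05797 d⁻¹.

k_2 ≈ 0.0580 d⁻¹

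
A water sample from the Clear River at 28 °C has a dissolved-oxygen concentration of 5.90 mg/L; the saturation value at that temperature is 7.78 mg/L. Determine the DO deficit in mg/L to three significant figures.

D ≈ 1.88 mg/L

D = C_s − C = 7.78 − 5.90 = 1.88 mg/L.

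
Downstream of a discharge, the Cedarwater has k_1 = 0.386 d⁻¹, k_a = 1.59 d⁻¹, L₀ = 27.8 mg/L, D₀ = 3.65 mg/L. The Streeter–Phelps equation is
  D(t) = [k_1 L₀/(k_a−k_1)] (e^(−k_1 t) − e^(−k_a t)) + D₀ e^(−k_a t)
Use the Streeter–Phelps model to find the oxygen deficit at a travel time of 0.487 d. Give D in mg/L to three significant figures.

k_1 L₀/(k_a−k_1) = 0.386×27.8/(1.59−0.386) = 10.73/1.204 = 8.913 mg/L.
e^(−k_1 t) = e^(−0.386×0.4870) = 0.8286; e^(−k_a t) = e^(−1.59×0.4870) = 0.4610.
D = 8.913 × (0.8286 − 0.4610) + 3.65 × 0.4610 = 3.276 + 1.683 = 4.959 mg/L.

D ≈ 4.96 mg/L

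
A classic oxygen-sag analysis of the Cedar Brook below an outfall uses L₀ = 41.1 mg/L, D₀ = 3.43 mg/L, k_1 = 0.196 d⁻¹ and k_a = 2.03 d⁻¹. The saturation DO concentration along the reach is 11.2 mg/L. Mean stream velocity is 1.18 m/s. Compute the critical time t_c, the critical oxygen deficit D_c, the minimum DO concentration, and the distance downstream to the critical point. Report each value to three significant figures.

t_c ≈ 0.447 d; D_c ≈ 3.64 mg/L; min DO ≈ 7.56 mg/L; x_c ≈ 45.6 km

At the critical point dD/dt = 0, so k_1 L₀ e^(−k_1 t) = k_a D. Substituting D(t) from the Streeter–Phelps equation and solving for t gives
t_c = ln[(k_a/k_1)(1 − D₀(k_a−k_1)/(k_1 L₀))] / (k_a−k_1).
Here k_a−k_1 = 1.834 d⁻¹ and 1 − D₀(k_a−k_1)/(k_1 L₀) = 1 − 3.43×1.834/(0.196×41.1) = 0.2191, so
t_c = ln(10.36 × 0.2191) / 1.834 = 0.8194 / 1.834 = 0.4468 d.
D_c = (k_1/k_a) L₀ e^(−k_1 t_c) = (0.196/2.03) × 41.1 × e^(−0.196×0.4468) = 0.09655 × 41.1 × 0.9162 = 3.636 mg/L.
Minimum DO = C_s − D_c = 11.2 − 3.636 = 7.564 mg/L.
x_c = v t_c = 1.18 m/s × 0.4468 d × 86400 s/d = 45550 m ≈ 45.6 km.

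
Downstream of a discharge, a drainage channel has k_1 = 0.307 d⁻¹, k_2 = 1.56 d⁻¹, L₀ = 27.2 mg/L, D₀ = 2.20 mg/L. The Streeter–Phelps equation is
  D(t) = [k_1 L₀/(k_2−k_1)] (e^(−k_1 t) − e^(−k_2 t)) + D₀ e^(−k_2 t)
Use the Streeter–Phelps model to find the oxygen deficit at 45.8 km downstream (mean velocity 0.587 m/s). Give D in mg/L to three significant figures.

D ≈ 3.96 mg/L

Travel time t = x/v = 45.8 km / (0.587 m/s) = 45800 m / 0.587 m/s = 78020 s = 0.9031 d.
k_1 L₀/(k_2−k_1) = 0.307×27.2/(1.56−0.307) = 8.350/1.253 = 6.664 mg/L.
e^(−k_1 t) = e^(−0.307×0.9031) = 0.7579; e^(−k_2 t) = e^(−1.56×0.9031) = 0.2444.
D = 6.664 × (0.7579 − 0.2444) + 2.20 × 0.2444 = 3.422 + 0.5378 = 3.959 mg/L.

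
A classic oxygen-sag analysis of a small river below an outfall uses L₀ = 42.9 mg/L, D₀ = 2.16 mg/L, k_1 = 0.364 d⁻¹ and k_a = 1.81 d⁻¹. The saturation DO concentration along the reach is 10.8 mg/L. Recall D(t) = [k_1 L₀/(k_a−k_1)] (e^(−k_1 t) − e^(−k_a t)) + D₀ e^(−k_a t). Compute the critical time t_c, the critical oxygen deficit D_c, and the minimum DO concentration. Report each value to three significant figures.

t_c ≈ 0.955 d; D_c ≈ 6.09 mg/L; min DO ≈ 4.71 mg/L

With k_a/k_1 = 4.973 and 1 − D₀(k_a−k_1)/(k_1 L₀) = 0.8000,
t_c = ln(4.973 × 0.8000) / (1.81 − 0.364) = ln(3.978) / 1.446 = 1.381/1.446 = 0.9549 d.
L(t_c) = L₀ e^(−k_1 t_c) = 42.9 × 0.7064 = 30.30 mg/L, and at the critical point k_a D_c = k_1 L, so D_c = (0.364/1.81) × 30.30 = 6.094 mg/L.
Minimum DO = C_s − D_c = 10.8 − 6.094 = 4.706 mg/L.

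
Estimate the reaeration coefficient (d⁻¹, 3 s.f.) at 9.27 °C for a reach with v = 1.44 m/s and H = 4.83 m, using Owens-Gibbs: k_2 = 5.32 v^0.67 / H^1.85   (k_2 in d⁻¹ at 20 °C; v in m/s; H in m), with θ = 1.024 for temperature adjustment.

k_2 ≈ 0.286 d⁻¹

k_2(20) = 5.32 × 1.44^0.67 / 4.83^1.85 = 5.32 × 1.277 / 18.42 = 0.3687 d⁻¹.
k_2(9.27) = 0.3687 × 1.024^(9.27−20) = 0.3687 × 0.7753 = 0.2859 d⁻¹.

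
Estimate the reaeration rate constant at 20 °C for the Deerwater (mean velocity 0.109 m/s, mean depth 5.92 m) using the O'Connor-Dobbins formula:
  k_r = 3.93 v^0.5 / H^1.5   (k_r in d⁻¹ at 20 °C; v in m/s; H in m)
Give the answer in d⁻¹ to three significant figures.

k_r = 3.93 × 0.109^0.5 / 5.92^1.5 = 3.93 × 0.3302 / 14.40 = 0.09008 d⁻¹.

k_r ≈ 0.0901 d⁻¹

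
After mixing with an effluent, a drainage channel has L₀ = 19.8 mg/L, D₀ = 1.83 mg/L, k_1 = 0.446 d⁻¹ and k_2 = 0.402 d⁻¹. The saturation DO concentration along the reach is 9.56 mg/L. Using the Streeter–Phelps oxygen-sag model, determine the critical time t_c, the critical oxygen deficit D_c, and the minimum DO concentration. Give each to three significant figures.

t_c ≈ 2.15 d; D_c ≈ 8.40 mg/L; min DO ≈ 1.16 mg/L

At the critical point dD/dt = 0, so k_1 L₀ e^(−k_1 t) = k_2 D. Substituting D(t) from the Streeter–Phelps equation and solving for t gives
t_c = ln[(k_2/k_1)(1 − D₀(k_2−k_1)/(k_1 L₀))] / (k_2−k_1).
Here k_2−k_1 = -0.04400 d⁻¹ and 1 − D₀(k_2−k_1)/(k_1 L₀) = 1 − 1.83×-0.04400/(0.446×19.8) = 1.009, so
t_c = ln(0.9013 × 1.009) / -0.04400 = -0.09479 / -0.04400 = 2.154 d.
L(t_c) = L₀ e^(−k_1 t_c) = 19.8 × 0.3826 = 7.575 mg/L, and at the critical point k_2 D_c = k_1 L, so D_c = (0.446/0.402) × 7.575 = 8.404 mg/L.
Minimum DO = C_s − D_c = 9.56 − 8.404 = 1.156 mg/L.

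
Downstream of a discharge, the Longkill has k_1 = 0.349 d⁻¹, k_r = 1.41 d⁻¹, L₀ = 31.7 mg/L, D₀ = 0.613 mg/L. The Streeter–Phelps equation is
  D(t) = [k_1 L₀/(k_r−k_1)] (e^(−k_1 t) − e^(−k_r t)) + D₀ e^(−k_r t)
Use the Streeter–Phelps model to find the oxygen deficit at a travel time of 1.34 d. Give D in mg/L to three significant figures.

k_1 L₀/(k_r−k_1) = 0.349×31.7/(1.41−0.349) = 11.06/1.061 = 10.43 mg/L.
e^(−k_1 t) = e^(−0.349×1.340) = 0.6265; e^(−k_r t) = e^(−1.41×1.340) = 0.1512.
D = 10.43 × (0.6265 − 0.1512) + 0.613 × 0.1512 = 4.956 + 0.09266 = 5.049 mg/L.

D ≈ 5.05 mg/L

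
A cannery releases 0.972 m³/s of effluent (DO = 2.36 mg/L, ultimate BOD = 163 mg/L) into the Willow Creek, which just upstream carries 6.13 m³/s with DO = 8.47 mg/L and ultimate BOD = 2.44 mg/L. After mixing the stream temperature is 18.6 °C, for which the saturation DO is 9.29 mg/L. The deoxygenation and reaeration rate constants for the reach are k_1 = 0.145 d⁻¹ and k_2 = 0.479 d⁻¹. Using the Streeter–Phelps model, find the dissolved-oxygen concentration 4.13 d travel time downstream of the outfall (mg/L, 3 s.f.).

Mixed DO = (6.13×8.47 + 0.972×2.36)/(6.13+0.972) = 54.22/7.102 = 7.634 mg/L.
Mixed L₀ = (6.13×2.44 + 0.972×163)/(7.102) = 173.4/7.102 = 24.41 mg/L.
Initial deficit D₀ = C_s − DO₀ = 9.29 − 7.634 = 1.656 mg/L.
D(4.13) = [0.145×24.41/(0.479−0.145)](e^(−0.145×4.13) − e^(−0.479×4.13)) + 1.656 e^(−0.479×4.13)
= 10.60 × (0.5494 − 0.1383) + 1.656 × 0.1383 = 4.587 mg/L.
DO = 9.29 − 4.587 = 4.703 mg/L.

DO ≈ 4.70 mg/L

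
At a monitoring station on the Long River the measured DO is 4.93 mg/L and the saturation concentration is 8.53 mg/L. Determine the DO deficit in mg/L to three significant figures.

D ≈ 3.60 mg/L

D = C_s − C = 8.53 − 4.93 = 3.60 mg/L.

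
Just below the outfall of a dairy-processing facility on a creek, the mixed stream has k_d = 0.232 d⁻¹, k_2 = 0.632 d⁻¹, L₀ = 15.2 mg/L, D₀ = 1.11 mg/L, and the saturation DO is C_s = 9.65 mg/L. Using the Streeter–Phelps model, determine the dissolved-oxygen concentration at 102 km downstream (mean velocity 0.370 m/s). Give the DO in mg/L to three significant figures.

DO ≈ 6.47 mg/L

Travel time t = x/v = 102 km / (0.370 m/s) = 102000 m / 0.370 m/s = 275700 s = 3.191 d.
k_d L₀/(k_2−k_d) = 0.232×15.2/(0.632−0.232) = 3.526/0.4000 = 8.816 mg/L.
e^(−k_d t) = e^(−0.232×3.191) = 0.4770; e^(−k_2 t) = e^(−0.632×3.191) = 0.1331.
D = 8.816 × (0.4770 − 0.1331) + 1.11 × 0.1331 = 3.032 + 0.1478 = 3.179 mg/L.
DO = C_s − D = 9.65 − 3.179 = 6.471 mg/L.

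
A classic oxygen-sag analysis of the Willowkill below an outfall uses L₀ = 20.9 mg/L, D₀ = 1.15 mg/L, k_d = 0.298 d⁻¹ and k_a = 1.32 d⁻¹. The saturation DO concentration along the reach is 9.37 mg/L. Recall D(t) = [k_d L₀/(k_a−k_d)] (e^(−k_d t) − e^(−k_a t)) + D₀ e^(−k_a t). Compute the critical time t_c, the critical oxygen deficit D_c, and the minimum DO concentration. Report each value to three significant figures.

t_c = [1/(k_a−k_d)] ln[(k_a/k_d)(1 − D₀(k_a−k_d)/(k_d L₀))]
= [1/(1.32−0.298)] ln[(1.32/0.298)(1 − 1.15×1.022/(0.298×20.9))]
= (1/1.022) ln[4.430 × 0.8113] = 0.9785 × ln(3.594) = 0.9785 × 1.279 = 1.252 d.
L(t_c) = L₀ e^(−k_d t_c) = 20.9 × 0.6887 = 14.39 mg/L, and at the critical point k_a D_c = k_d L, so D_c = (0.298/1.32) × 14.39 = 3.249 mg/L.
Minimum DO = C_s − D_c = 9.37 − 3.249 = 6.121 mg/L.

t_c ≈ 1.25 d; D_c ≈ 3.25 mg/L; min DO ≈ 6.12 mg/L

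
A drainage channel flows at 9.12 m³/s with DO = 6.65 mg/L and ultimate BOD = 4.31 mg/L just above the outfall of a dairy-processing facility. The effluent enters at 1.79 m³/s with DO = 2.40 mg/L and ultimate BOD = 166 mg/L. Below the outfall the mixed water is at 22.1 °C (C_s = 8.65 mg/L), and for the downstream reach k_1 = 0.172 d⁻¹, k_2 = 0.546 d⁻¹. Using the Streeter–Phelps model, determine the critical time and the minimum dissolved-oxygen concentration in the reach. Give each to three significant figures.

Mixed DO = (9.12×6.65 + 1.79×2.40)/(9.12+1.79) = 64.94/10.91 = 5.953 mg/L.
Mixed L₀ = (9.12×4.31 + 1.79×166)/(10.91) = 336.4/10.91 = 30.84 mg/L.
Initial deficit D₀ = C_s − DO₀ = 8.65 − 5.953 = 2.697 mg/L.
t_c = (1/0.3740) ln[(0.546/0.172)(1 − 2.697×0.3740/(0.172×30.84))] = 2.674 × ln(2.571) = 2.525 d.
D_c = (0.172/0.546) × 30.84 × e^(−0.172×2.525) = 0.3150 × 30.84 × 0.6478 = 6.293 mg/L.
Minimum DO = 8.65 − 6.293 = 2.357 mg/L.

t_c ≈ 2.52 d; minimum DO ≈ 2.36 mg/L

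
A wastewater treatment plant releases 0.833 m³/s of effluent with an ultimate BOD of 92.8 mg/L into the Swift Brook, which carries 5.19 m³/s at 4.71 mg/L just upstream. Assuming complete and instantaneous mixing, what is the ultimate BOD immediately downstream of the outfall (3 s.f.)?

Flow-weighted mixing: C = (Q_r C_r + Q_w C_w)/(Q_r + Q_w)
= (5.19×4.71 + 0.833×92.8)/(5.19 + 0.833) = 101.7/6.023 = 16.89 mg/L.

16.9 mg/L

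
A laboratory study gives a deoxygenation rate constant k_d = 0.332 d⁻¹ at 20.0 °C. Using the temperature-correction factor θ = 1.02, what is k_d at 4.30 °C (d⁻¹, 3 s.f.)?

k_d(T₂) = k_d(T₁) · θ^(T₂−T₁) = 0.332 × 1.02^(4.30−20.0)
= 0.332 × 1.02^-15.7 = 0.332 × 0.7328 = 0.2433 d⁻¹.

k_d ≈ 0.243 d⁻¹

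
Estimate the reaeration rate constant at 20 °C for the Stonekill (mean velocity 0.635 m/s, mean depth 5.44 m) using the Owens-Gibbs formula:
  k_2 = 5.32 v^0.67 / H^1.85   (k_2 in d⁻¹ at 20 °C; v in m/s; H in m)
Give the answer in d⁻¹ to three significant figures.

k_2 = 5.32 × 0.635^0.67 / 5.44^1.85 = 5.32 × 0.7377 / 22.95 = 0.1710 d⁻¹.

k_2 ≈ 0.171 d⁻¹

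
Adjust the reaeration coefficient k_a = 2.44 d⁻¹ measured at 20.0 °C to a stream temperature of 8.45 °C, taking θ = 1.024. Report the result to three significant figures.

k_a(T₂) = k_a(T₁) · θ^(T₂−T₁) = 2.44 × 1.024^(8.45−20.0)
= 2.44 × 1.024^-11.6 = 2.44 × 0.7604 = 1.855 d⁻¹.

k_a ≈ 1.86 d⁻¹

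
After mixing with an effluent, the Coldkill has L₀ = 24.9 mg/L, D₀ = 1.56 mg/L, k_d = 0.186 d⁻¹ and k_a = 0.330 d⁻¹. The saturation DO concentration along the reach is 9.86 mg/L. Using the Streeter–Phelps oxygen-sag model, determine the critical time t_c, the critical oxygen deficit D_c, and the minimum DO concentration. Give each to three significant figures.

t_c ≈ 3.64 d; D_c ≈ 7.14 mg/L; min DO ≈ 2.72 mg/L

With k_a/k_d = 1.774 and 1 − D₀(k_a−k_d)/(k_d L₀) = 0.9515,
t_c = ln(1.774 × 0.9515) / (0.330 − 0.186) = ln(1.688) / 0.1440 = 0.5236/0.1440 = 3.636 d.
D_c = (k_d/k_a) L₀ e^(−k_d t_c) = (0.186/0.330) × 24.9 × e^(−0.186×3.636) = 0.5636 × 24.9 × 0.5085 = 7.136 mg/L.
Minimum DO = C_s − D_c = 9.86 − 7.136 = 2.724 mg/L.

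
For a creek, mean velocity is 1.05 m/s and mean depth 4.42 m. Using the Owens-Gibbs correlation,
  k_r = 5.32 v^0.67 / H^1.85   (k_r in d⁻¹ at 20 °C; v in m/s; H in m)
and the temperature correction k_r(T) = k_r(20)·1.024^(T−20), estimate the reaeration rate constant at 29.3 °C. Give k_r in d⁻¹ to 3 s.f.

k_r ≈ 0.438 d⁻¹

k_r(20) = 5.32 × 1.05^0.67 / 4.42^1.85 = 5.32 × 1.033 / 15.63 = 0.3516 d⁻¹.
k_r(29.3) = 0.3516 × 1.024^(29.3−20) = 0.3516 × 1.247 = 0.4384 d⁻¹.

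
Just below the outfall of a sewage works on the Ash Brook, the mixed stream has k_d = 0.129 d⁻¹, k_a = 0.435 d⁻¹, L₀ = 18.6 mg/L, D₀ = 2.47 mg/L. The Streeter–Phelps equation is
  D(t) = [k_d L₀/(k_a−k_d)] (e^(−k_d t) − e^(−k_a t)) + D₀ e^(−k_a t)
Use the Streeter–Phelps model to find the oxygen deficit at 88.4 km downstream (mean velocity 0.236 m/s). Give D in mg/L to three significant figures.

Travel time t = x/v = 88.4 km / (0.236 m/s) = 88400 m / 0.236 m/s = 374600 s = 4.335 d.
k_d L₀/(k_a−k_d) = 0.129×18.6/(0.435−0.129) = 2.399/0.3060 = 7.841 mg/L.
e^(−k_d t) = e^(−0.129×4.335) = 0.5716; e^(−k_a t) = e^(−0.435×4.335) = 0.1517.
D = 7.841 × (0.5716 − 0.1517) + 2.47 × 0.1517 = 3.293 + 0.3747 = 3.667 mg/L.

D ≈ 3.67 mg/L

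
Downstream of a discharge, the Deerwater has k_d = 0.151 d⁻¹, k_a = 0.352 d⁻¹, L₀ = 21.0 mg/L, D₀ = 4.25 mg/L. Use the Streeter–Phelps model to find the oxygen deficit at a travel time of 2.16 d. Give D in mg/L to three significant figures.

k_d L₀/(k_a−k_d) = 0.151×21.0/(0.352−0.151) = 3.171/0.2010 = 15.78 mg/L.
e^(−k_d t) = e^(−0.151×2.160) = 0.7217; e^(−k_a t) = e^(−0.352×2.160) = 0.4675.
D = 15.78 × (0.7217 − 0.4675) + 4.25 × 0.4675 = 4.010 + 1.987 = 5.997 mg/L.

D ≈ 6.00 mg/L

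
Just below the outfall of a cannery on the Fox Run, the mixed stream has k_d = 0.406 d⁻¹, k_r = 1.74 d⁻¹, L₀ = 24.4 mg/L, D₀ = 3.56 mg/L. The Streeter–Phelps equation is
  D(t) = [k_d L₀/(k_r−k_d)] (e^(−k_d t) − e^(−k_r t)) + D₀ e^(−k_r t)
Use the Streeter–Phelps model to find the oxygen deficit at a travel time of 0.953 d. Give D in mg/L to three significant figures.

k_d L₀/(k_r−k_d) = 0.406×24.4/(1.74−0.406) = 9.906/1.334 = 7.426 mg/L.
e^(−k_d t) = e^(−0.406×0.9530) = 0.6791; e^(−k_r t) = e^(−1.74×0.9530) = 0.1905.
D = 7.426 × (0.6791 − 0.1905) + 3.56 × 0.1905 = 3.629 + 0.6781 = 4.307 mg/L.

D ≈ 4.31 mg/L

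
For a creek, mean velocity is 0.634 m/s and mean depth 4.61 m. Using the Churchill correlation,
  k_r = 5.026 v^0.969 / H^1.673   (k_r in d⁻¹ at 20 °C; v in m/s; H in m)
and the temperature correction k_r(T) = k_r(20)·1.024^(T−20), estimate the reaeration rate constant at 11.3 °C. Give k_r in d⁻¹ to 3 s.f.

k_r(20) = 5.026 × 0.634^0.969 / 4.61^1.673 = 5.026 × 0.6430 / 12.89 = 0.2507 d⁻¹.
k_r(11.3) = 0.2507 × 1.024^(11.3−20) = 0.2507 × 0.8136 = 0.2039 d⁻¹.

k_r ≈ 0.204 d⁻¹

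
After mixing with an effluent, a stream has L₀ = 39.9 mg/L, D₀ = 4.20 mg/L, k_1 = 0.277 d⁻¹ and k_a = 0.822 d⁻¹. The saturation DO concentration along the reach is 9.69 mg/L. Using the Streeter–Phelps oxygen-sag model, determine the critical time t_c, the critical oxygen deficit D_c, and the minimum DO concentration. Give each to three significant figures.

t_c ≈ 1.57 d; D_c ≈ 8.70 mg/L; min DO ≈ 0.986 mg/L

t_c = [1/(k_a−k_1)] ln[(k_a/k_1)(1 − D₀(k_a−k_1)/(k_1 L₀))]
= [1/(0.822−0.277)] ln[(0.822/0.277)(1 − 4.20×0.5450/(0.277×39.9))]
= (1/0.5450) ln[2.968 × 0.7929] = 1.835 × ln(2.353) = 1.835 × 0.8557 = 1.570 d.
D_c = (k_1/k_a) L₀ e^(−k_1 t_c) = (0.277/0.822) × 39.9 × e^(−0.277×1.570) = 0.3370 × 39.9 × 0.6473 = 8.704 mg/L.
Minimum DO = C_s − D_c = 9.69 − 8.704 = 0.9862 mg/L.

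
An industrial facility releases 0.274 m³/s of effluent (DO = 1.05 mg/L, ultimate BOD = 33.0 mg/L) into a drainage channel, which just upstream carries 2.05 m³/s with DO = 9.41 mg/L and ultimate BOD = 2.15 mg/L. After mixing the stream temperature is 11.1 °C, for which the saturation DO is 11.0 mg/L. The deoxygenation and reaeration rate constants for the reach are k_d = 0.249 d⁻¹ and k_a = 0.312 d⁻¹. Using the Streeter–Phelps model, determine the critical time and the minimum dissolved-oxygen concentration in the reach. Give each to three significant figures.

Mixed DO = (2.05×9.41 + 0.274×1.05)/(2.05+0.274) = 19.58/2.324 = 8.424 mg/L.
Mixed L₀ = (2.05×2.15 + 0.274×33.0)/(2.324) = 13.45/2.324 = 5.787 mg/L.
Initial deficit D₀ = C_s − DO₀ = 11.0 − 8.424 = 2.576 mg/L.
t_c = (1/0.06300) ln[(0.312/0.249)(1 − 2.576×0.06300/(0.249×5.787))] = 15.87 × ln(1.112) = 1.684 d.
D_c = (0.249/0.312) × 5.787 × e^(−0.249×1.684) = 0.7981 × 5.787 × 0.6575 = 3.037 mg/L.
Minimum DO = 11.0 − 3.037 = 7.963 mg/L.

t_c ≈ 1.68 d; minimum DO ≈ 7.96 mg/L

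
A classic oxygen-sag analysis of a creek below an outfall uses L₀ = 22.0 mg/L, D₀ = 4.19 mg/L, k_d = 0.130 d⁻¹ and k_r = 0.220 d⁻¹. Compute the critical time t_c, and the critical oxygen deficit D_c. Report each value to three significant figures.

t_c = [1/(k_r−k_d)] ln[(k_r/k_d)(1 − D₀(k_r−k_d)/(k_d L₀))]
= [1/(0.220−0.130)] ln[(0.220/0.130)(1 − 4.19×0.09000/(0.130×22.0))]
= (1/0.09000) ln[1.692 × 0.8681] = 11.11 × ln(1.469) = 11.11 × 0.3847 = 4.274 d.
D_c = (k_d/k_r) L₀ e^(−k_d t_c) = (0.130/0.220) × 22.0 × e^(−0.130×4.274) = 0.5909 × 22.0 × 0.5737 = 7.458 mg/L.

t_c ≈ 4.27 d; D_c ≈ 7.46 mg/L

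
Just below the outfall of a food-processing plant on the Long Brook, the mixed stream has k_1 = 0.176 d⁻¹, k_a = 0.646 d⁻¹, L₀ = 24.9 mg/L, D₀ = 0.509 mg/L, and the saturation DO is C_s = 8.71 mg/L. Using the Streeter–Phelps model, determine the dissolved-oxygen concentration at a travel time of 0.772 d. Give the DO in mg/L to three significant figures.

k_1 L₀/(k_a−k_1) = 0.176×24.9/(0.646−0.176) = 4.382/0.4700 = 9.324 mg/L.
e^(−k_1 t) = e^(−0.176×0.7720) = 0.8730; e^(−k_a t) = e^(−0.646×0.7720) = 0.6073.
D = 9.324 × (0.8730 − 0.6073) + 0.509 × 0.6073 = 2.477 + 0.3091 = 2.786 mg/L.
DO = C_s − D = 8.71 − 2.786 = 5.924 mg/L.

DO ≈ 5.92 mg/L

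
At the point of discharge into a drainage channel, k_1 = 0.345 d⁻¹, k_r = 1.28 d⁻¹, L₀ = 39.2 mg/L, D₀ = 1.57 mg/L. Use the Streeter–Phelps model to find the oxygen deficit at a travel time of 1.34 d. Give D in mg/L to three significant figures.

k_1 L₀/(k_r−k_1) = 0.345×39.2/(1.28−0.345) = 13.52/0.9350 = 14.46 mg/L.
e^(−k_1 t) = e^(−0.345×1.340) = 0.6298; e^(−k_r t) = e^(−1.28×1.340) = 0.1799.
D = 14.46 × (0.6298 − 0.1799) + 1.57 × 0.1799 = 6.508 + 0.2825 = 6.790 mg/L.

D ≈ 6.79 mg/L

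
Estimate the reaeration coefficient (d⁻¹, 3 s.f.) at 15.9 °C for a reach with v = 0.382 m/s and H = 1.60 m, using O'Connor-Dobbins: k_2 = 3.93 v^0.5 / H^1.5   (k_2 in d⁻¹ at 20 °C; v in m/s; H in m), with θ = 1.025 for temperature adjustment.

k_2 ≈ 1.08 d⁻¹

k_2(20) = 3.93 × 0.382^0.5 / 1.60^1.5 = 3.93 × 0.6181 / 2.024 = 1.200 d⁻¹.
k_2(15.9) = 1.200 × 1.025^(15.9−20) = 1.200 × 0.9037 = 1.085 d⁻¹.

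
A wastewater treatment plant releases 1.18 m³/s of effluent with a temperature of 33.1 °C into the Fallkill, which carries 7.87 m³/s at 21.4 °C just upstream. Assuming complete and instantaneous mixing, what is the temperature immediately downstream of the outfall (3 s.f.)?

Flow-weighted mixing: C = (Q_r C_r + Q_w C_w)/(Q_r + Q_w)
= (7.87×21.4 + 1.18×33.1)/(7.87 + 1.18) = 207.5/9.050 = 22.93 °C.

22.9 °C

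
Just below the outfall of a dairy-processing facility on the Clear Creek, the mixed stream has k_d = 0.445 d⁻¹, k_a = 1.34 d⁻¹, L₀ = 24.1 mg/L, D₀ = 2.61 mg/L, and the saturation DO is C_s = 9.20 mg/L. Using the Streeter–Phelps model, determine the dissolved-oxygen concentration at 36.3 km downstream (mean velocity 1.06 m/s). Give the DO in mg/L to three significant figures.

DO ≈ 4.67 mg/L

Travel time t = x/v = 36.3 km / (1.06 m/s) = 36300 m / 1.06 m/s = 34250 s = 0.3964 d.
k_d L₀/(k_a−k_d) = 0.445×24.1/(1.34−0.445) = 10.72/0.8950 = 11.98 mg/L.
e^(−k_d t) = e^(−0.445×0.3964) = 0.8383; e^(−k_a t) = e^(−1.34×0.3964) = 0.5879.
D = 11.98 × (0.8383 − 0.5879) + 2.61 × 0.5879 = 3.000 + 1.535 = 4.534 mg/L.
DO = C_s − D = 9.20 − 4.534 = 4.666 mg/L.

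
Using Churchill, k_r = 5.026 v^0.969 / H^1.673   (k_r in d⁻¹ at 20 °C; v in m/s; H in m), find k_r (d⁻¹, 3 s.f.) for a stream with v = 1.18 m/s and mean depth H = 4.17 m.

k_r = 5.026 × 1.18^0.969 / 4.17^1.673 = 5.026 × 1.174 / 10.90 = 0.5412 d⁻¹.

k_r ≈ 0.541 d⁻¹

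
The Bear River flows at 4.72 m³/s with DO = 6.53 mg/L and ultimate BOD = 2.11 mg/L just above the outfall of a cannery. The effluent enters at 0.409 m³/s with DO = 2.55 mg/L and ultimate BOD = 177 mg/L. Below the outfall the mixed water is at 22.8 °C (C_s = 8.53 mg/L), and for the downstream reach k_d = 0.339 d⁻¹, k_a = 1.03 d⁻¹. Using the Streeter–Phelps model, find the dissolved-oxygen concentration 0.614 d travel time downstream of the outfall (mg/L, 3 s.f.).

DO ≈ 5.09 mg/L

Mixed DO = (4.72×6.53 + 0.409×2.55)/(4.72+0.409) = 31.86/5.129 = 6.213 mg/L.
Mixed L₀ = (4.72×2.11 + 0.409×177)/(5.129) = 82.35/5.129 = 16.06 mg/L.
Initial deficit D₀ = C_s − DO₀ = 8.53 − 6.213 = 2.317 mg/L.
D(0.614) = [0.339×16.06/(1.03−0.339)](e^(−0.339×0.614) − e^(−1.03×0.614)) + 2.317 e^(−1.03×0.614)
= 7.877 × (0.8121 − 0.5313) + 2.317 × 0.5313 = 3.443 mg/L.
DO = 8.53 − 3.443 = 5.087 mg/L.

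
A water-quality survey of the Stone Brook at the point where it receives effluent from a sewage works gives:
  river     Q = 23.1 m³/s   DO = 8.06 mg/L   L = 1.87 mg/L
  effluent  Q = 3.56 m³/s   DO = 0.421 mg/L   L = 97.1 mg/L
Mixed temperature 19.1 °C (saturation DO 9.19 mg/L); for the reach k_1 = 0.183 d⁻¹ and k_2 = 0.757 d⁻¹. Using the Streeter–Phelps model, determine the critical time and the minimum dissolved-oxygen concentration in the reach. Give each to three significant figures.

t_c ≈ 1.39 d; minimum DO ≈ 6.46 mg/L

Mixed DO = (23.1×8.06 + 3.56×0.421)/(23.1+3.56) = 187.7/26.66 = 7.040 mg/L.
Mixed L₀ = (23.1×1.87 + 3.56×97.1)/(26.66) = 388.9/26.66 = 14.59 mg/L.
Initial deficit D₀ = C_s − DO₀ = 9.19 − 7.040 = 2.150 mg/L.
t_c = (1/0.5740) ln[(0.757/0.183)(1 − 2.150×0.5740/(0.183×14.59))] = 1.742 × ln(2.224) = 1.393 d.
D_c = (0.183/0.757) × 14.59 × e^(−0.183×1.393) = 0.2417 × 14.59 × 0.7750 = 2.733 mg/L.
Minimum DO = 9.19 − 2.733 = 6.457 mg/L.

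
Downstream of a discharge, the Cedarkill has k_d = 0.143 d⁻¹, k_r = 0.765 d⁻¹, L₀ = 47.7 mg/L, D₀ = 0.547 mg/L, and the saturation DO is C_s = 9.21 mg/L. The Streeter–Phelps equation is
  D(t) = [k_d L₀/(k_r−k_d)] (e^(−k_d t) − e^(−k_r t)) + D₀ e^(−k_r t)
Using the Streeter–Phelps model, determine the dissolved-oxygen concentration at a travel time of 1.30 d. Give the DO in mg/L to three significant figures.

DO ≈ 3.96 mg/L

k_d L₀/(k_r−k_d) = 0.143×47.7/(0.765−0.143) = 6.821/0.6220 = 10.97 mg/L.
e^(−k_d t) = e^(−0.143×1.300) = 0.8304; e^(−k_r t) = e^(−0.765×1.300) = 0.3699.
D = 10.97 × (0.8304 − 0.3699) + 0.547 × 0.3699 = 5.049 + 0.2023 = 5.252 mg/L.
DO = C_s − D = 9.21 − 5.252 = 3.958 mg/L.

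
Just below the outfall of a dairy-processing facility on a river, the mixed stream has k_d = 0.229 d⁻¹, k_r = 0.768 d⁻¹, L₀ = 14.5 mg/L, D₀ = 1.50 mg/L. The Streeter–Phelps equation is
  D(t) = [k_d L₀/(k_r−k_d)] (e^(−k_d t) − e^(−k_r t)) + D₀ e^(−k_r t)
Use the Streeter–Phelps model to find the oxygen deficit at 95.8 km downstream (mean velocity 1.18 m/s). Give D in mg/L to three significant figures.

D ≈ 2.70 mg/L

Travel time t = x/v = 95.8 km / (1.18 m/s) = 95800 m / 1.18 m/s = 81190 s = 0.9397 d.
k_d L₀/(k_r−k_d) = 0.229×14.5/(0.768−0.229) = 3.321/0.5390 = 6.160 mg/L.
e^(−k_d t) = e^(−0.229×0.9397) = 0.8064; e^(−k_r t) = e^(−0.768×0.9397) = 0.4859.
D = 6.160 × (0.8064 − 0.4859) + 1.50 × 0.4859 = 1.974 + 0.7289 = 2.703 mg/L.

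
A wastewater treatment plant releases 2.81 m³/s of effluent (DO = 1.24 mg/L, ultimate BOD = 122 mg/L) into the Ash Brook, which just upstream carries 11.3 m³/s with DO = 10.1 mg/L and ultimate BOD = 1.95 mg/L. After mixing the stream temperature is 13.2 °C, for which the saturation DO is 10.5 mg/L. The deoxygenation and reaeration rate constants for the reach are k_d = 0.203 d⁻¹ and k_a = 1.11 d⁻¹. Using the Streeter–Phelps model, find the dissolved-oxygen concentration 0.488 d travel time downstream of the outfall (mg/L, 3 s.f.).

Mixed DO = (11.3×10.1 + 2.81×1.24)/(11.3+2.81) = 117.6/14.11 = 8.336 mg/L.
Mixed L₀ = (11.3×1.95 + 2.81×122)/(14.11) = 364.9/14.11 = 25.86 mg/L.
Initial deficit D₀ = C_s − DO₀ = 10.5 − 8.336 = 2.164 mg/L.
D(0.488) = [0.203×25.86/(1.11−0.203)](e^(−0.203×0.488) − e^(−1.11×0.488)) + 2.164 e^(−1.11×0.488)
= 5.787 × (0.9057 − 0.5818) + 2.164 × 0.5818 = 3.134 mg/L.
DO = 10.5 − 3.134 = 7.366 mg/L.

DO ≈ 7.37 mg/L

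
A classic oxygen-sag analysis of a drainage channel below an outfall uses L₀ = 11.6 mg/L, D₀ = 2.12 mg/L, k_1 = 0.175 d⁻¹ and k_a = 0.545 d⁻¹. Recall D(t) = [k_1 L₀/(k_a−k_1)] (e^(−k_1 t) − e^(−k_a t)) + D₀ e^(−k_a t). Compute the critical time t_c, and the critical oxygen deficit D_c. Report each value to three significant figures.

With k_a/k_1 = 3.114 and 1 − D₀(k_a−k_1)/(k_1 L₀) = 0.6136,
t_c = ln(3.114 × 0.6136) / (0.545 − 0.175) = ln(1.911) / 0.3700 = 0.6476/0.3700 = 1.750 d.
L(t_c) = L₀ e^(−k_1 t_c) = 11.6 × 0.7362 = 8.540 mg/L, and at the critical point k_a D_c = k_1 L, so D_c = (0.175/0.545) × 8.540 = 2.742 mg/L.

t_c ≈ 1.75 d; D_c ≈ 2.74 mg/L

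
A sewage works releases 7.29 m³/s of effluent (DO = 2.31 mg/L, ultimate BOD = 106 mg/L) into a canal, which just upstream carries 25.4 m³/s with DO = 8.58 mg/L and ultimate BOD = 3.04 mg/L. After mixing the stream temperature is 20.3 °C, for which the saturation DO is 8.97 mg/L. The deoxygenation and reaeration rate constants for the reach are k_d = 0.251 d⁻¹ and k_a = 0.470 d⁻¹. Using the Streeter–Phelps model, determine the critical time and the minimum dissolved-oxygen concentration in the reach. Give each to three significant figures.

t_c ≈ 2.58 d; minimum DO ≈ 1.71 mg/L

Mixed DO = (25.4×8.58 + 7.29×2.31)/(25.4+7.29) = 234.8/32.69 = 7.182 mg/L.
Mixed L₀ = (25.4×3.04 + 7.29×106)/(32.69) = 850.0/32.69 = 26.00 mg/L.
Initial deficit D₀ = C_s − DO₀ = 8.97 − 7.182 = 1.788 mg/L.
t_c = (1/0.2190) ln[(0.470/0.251)(1 − 1.788×0.2190/(0.251×26.00))] = 4.566 × ln(1.760) = 2.582 d.
D_c = (0.251/0.470) × 26.00 × e^(−0.251×2.582) = 0.5340 × 26.00 × 0.5231 = 7.263 mg/L.
Minimum DO = 8.97 − 7.263 = 1.707 mg/L.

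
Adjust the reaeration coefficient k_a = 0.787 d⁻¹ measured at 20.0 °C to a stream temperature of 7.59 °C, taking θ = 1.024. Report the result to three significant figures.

k_a ≈ 0.586 d⁻¹

k_a(T₂) = k_a(T₁) · θ^(T₂−T₁) = 0.787 × 1.024^(7.59−20.0)
= 0.787 × 1.024^-12.4 = 0.787 × 0.7450 = 0.5863 d⁻¹.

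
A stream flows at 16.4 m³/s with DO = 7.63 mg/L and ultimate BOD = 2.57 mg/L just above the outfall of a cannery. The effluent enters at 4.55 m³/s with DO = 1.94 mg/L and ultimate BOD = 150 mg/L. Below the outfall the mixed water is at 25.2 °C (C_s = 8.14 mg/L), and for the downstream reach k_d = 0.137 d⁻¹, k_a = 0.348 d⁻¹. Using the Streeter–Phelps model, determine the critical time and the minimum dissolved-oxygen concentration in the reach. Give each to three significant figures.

Mixed DO = (16.4×7.63 + 4.55×1.94)/(16.4+4.55) = 134.0/20.95 = 6.394 mg/L.
Mixed L₀ = (16.4×2.57 + 4.55×150)/(20.95) = 724.6/20.95 = 34.59 mg/L.
Initial deficit D₀ = C_s − DO₀ = 8.14 − 6.394 = 1.746 mg/L.
t_c = (1/0.2110) ln[(0.348/0.137)(1 − 1.746×0.2110/(0.137×34.59))] = 4.739 × ln(2.343) = 4.035 d.
D_c = (0.137/0.348) × 34.59 × e^(−0.137×4.035) = 0.3937 × 34.59 × 0.5754 = 7.835 mg/L.
Minimum DO = 8.14 − 7.835 = 0.3051 mg/L.

t_c ≈ 4.03 d; minimum DO ≈ 0.305 mg/L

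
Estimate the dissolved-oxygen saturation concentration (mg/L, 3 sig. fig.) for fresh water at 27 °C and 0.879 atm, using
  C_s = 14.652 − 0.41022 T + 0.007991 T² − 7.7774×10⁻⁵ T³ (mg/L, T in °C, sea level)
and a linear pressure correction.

At sea level: C_s = 14.652 − 0.41022×27 + 0.007991×27² − 7.7774×10⁻⁵×27³ = 7.871 mg/L.
Pressure correction: C_s' = 7.871 × 0.879 = 6.918 mg/L.

C_s ≈ 6.92 mg/L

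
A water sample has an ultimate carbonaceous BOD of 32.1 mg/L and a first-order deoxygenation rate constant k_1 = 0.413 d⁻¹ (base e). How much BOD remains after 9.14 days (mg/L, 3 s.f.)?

L_t = L₀ e^(−k_1 t) = 32.1 × e^(−0.413×9.14) = 32.1 × 0.02294 = 0.7364 mg/L.

L ≈ 0.736 mg/L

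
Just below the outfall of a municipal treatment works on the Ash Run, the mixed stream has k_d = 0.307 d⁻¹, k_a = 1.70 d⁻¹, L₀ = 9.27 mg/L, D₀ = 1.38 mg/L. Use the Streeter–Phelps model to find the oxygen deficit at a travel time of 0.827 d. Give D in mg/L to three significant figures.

D ≈ 1.42 mg/L

k_d L₀/(k_a−k_d) = 0.307×9.27/(1.70−0.307) = 2.846/1.393 = 2.043 mg/L.
e^(−k_d t) = e^(−0.307×0.8270) = 0.7758; e^(−k_a t) = e^(−1.70×0.8270) = 0.2451.
D = 2.043 × (0.7758 − 0.2451) + 1.38 × 0.2451 = 1.084 + 0.3383 = 1.422 mg/L.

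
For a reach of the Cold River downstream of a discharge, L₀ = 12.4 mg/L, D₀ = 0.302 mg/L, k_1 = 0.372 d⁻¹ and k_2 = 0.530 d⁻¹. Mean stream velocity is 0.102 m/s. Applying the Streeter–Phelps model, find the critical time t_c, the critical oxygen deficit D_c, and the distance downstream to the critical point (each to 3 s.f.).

t_c ≈ 2.17 d; D_c ≈ 3.88 mg/L; x_c ≈ 19.2 km

t_c = [1/(k_2−k_1)] ln[(k_2/k_1)(1 − D₀(k_2−k_1)/(k_1 L₀))]
= [1/(0.530−0.372)] ln[(0.530/0.372)(1 − 0.302×0.1580/(0.372×12.4))]
= (1/0.1580) ln[1.425 × 0.9897] = 6.329 × ln(1.410) = 6.329 × 0.3436 = 2.175 d.
L(t_c) = L₀ e^(−k_1 t_c) = 12.4 × 0.4453 = 5.522 mg/L, and at the critical point k_2 D_c = k_1 L, so D_c = (0.372/0.530) × 5.522 = 3.876 mg/L.
x_c = v t_c = 0.102 m/s × 2.175 d × 86400 s/d = 19160 m ≈ 19.2 km.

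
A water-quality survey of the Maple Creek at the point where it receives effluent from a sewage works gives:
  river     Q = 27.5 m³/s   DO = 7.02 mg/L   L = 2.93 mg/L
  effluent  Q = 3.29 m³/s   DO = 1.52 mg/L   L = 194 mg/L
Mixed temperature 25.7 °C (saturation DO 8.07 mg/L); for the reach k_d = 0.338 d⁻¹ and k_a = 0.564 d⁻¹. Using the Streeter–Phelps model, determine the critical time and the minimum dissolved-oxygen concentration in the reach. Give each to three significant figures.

Mixed DO = (27.5×7.02 + 3.29×1.52)/(27.5+3.29) = 198.1/30.79 = 6.432 mg/L.
Mixed L₀ = (27.5×2.93 + 3.29×194)/(30.79) = 718.8/30.79 = 23.35 mg/L.
Initial deficit D₀ = C_s − DO₀ = 8.07 − 6.432 = 1.638 mg/L.
t_c = (1/0.2260) ln[(0.564/0.338)(1 − 1.638×0.2260/(0.338×23.35))] = 4.425 × ln(1.590) = 2.053 d.
D_c = (0.338/0.564) × 23.35 × e^(−0.338×2.053) = 0.5993 × 23.35 × 0.4996 = 6.990 mg/L.
Minimum DO = 8.07 − 6.990 = 1.080 mg/L.

t_c ≈ 2.05 d; minimum DO ≈ 1.08 mg/L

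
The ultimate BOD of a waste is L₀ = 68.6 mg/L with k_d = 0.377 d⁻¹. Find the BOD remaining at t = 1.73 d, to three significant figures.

L ≈ 35.7 mg/L

L_t = L₀ e^(−k_d t) = 68.6 × e^(−0.377×1.73) = 68.6 × 0.5209 = 35.73 mg/L.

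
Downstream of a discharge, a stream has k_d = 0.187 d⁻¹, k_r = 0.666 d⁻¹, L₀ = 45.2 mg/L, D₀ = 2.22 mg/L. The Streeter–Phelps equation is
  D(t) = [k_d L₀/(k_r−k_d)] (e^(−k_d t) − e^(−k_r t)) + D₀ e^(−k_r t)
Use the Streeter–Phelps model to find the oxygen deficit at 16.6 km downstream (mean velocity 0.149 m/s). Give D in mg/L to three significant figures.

D ≈ 7.33 mg/L

Travel time t = x/v = 16.6 km / (0.149 m/s) = 16600 m / 0.149 m/s = 111400 s = 1.289 d.
k_d L₀/(k_r−k_d) = 0.187×45.2/(0.666−0.187) = 8.452/0.4790 = 17.65 mg/L.
e^(−k_d t) = e^(−0.187×1.289) = 0.7857; e^(−k_r t) = e^(−0.666×1.289) = 0.4237.
D = 17.65 × (0.7857 − 0.4237) + 2.22 × 0.4237 = 6.389 + 0.9406 = 7.329 mg/L.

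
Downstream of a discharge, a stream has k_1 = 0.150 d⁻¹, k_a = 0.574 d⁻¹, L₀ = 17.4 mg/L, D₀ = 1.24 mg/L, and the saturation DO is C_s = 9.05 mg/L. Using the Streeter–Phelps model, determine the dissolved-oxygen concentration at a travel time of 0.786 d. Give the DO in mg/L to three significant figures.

DO ≈ 6.71 mg/L

k_1 L₀/(k_a−k_1) = 0.150×17.4/(0.574−0.150) = 2.610/0.4240 = 6.156 mg/L.
e^(−k_1 t) = e^(−0.150×0.7860) = 0.8888; e^(−k_a t) = e^(−0.574×0.7860) = 0.6369.
D = 6.156 × (0.8888 − 0.6369) + 1.24 × 0.6369 = 1.551 + 0.7897 = 2.340 mg/L.
DO = C_s − D = 9.05 − 2.340 = 6.710 mg/L.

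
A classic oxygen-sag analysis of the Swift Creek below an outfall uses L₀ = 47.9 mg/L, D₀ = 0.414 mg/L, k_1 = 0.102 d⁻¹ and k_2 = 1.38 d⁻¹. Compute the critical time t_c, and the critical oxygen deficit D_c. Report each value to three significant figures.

t_c ≈ 1.95 d; D_c ≈ 2.90 mg/L

With k_2/k_1 = 13.53 and 1 − D₀(k_2−k_1)/(k_1 L₀) = 0.8917,
t_c = ln(13.53 × 0.8917) / (1.38 − 0.102) = ln(12.06) / 1.278 = 2.490/1.278 = 1.949 d.
L(t_c) = L₀ e^(−k_1 t_c) = 47.9 × 0.8198 = 39.27 mg/L, and at the critical point k_2 D_c = k_1 L, so D_c = (0.102/1.38) × 39.27 = 2.902 mg/L.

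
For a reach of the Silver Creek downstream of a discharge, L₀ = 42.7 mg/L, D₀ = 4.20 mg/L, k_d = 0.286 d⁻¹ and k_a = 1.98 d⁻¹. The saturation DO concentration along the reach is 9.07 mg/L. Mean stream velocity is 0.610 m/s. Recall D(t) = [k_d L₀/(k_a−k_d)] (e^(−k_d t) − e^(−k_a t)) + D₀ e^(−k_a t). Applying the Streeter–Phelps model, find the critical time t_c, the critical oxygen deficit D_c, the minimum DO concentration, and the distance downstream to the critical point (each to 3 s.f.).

t_c ≈ 0.626 d; D_c ≈ 5.16 mg/L; min DO ≈ 3.91 mg/L; x_c ≈ 33.0 km

With k_a/k_d = 6.923 and 1 − D₀(k_a−k_d)/(k_d L₀) = 0.4174,
t_c = ln(6.923 × 0.4174) / (1.98 − 0.286) = ln(2.890) / 1.694 = 1.061/1.694 = 0.6264 d.
L(t_c) = L₀ e^(−k_d t_c) = 42.7 × 0.8360 = 35.70 mg/L, and at the critical point k_a D_c = k_d L, so D_c = (0.286/1.98) × 35.70 = 5.156 mg/L.
Minimum DO = C_s − D_c = 9.07 − 5.156 = 3.914 mg/L.
x_c = v t_c = 0.610 m/s × 0.6264 d × 86400 s/d = 33010 m ≈ 33.0 km.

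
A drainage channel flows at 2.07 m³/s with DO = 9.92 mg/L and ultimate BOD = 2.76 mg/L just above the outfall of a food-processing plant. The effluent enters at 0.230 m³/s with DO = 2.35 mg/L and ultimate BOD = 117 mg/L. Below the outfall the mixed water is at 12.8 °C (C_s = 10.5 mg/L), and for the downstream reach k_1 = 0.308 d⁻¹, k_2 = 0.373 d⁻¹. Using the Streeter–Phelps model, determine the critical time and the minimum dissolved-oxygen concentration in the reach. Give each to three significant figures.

Mixed DO = (2.07×9.92 + 0.230×2.35)/(2.07+0.230) = 21.07/2.300 = 9.163 mg/L.
Mixed L₀ = (2.07×2.76 + 0.230×117)/(2.300) = 32.62/2.300 = 14.18 mg/L.
Initial deficit D₀ = C_s − DO₀ = 10.5 − 9.163 = 1.337 mg/L.
t_c = (1/0.06500) ln[(0.373/0.308)(1 − 1.337×0.06500/(0.308×14.18))] = 15.38 × ln(1.187) = 2.637 d.
D_c = (0.308/0.373) × 14.18 × e^(−0.308×2.637) = 0.8257 × 14.18 × 0.4439 = 5.199 mg/L.
Minimum DO = 10.5 − 5.199 = 5.301 mg/L.

t_c ≈ 2.64 d; minimum DO ≈ 5.30 mg/L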